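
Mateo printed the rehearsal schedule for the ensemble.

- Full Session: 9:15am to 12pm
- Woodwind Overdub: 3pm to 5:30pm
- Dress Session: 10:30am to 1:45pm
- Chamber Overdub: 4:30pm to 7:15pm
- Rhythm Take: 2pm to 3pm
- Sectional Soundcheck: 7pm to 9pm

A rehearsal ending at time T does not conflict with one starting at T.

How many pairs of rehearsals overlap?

Two intervals overlap when each starts before the other ends.
Sorted by start: Full Session, Dress Session, Rhythm Take, Woodwind Overdub, Chamber Overdub, Sectional Soundcheck.
Dress Session starts before Full Session ends → Full Session and Dress Session overlap.
Rhythm Take starts after Full Session ends, so Full Session has no further overlaps.
Rhythm Take starts after Dress Session ends, so Dress Session has no further overlaps.
Woodwind Overdub starts exactly when Rhythm Take ends (back-to-back, no overlap), so Rhythm Take has no further overlaps.
Chamber Overdub starts before Woodwind Overdub ends → Woodwind Overdub and Chamber Overdub overlap.
Sectional Soundcheck starts after Woodwind Overdub ends.
Sectional Soundcheck starts before Chamber Overdub ends → Chamber Overdub and Sectional Soundcheck overlap.
Overlapping pairs: Chamber Overdub & Sectional Soundcheck, Chamber Overdub & Woodwind Overdub, Dress Session & Full Session — 3 in total.

3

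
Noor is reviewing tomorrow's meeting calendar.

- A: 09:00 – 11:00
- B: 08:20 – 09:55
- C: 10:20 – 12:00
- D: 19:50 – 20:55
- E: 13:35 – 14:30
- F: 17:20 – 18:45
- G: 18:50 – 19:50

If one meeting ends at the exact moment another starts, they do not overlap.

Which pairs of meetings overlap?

Sorted by start: B, A, C, E, F, G, D.
A starts before B ends → B and A overlap.
C starts after B ends, so nothing later overlaps B either.
C starts before A ends → A and C overlap.
E starts after A ends, so nothing later overlaps A either.
E starts after C ends, so nothing later overlaps C either.
F starts after E ends, so nothing later overlaps E either.
G starts after F ends, so nothing later overlaps F either.
D starts exactly when G ends (back-to-back, no overlap).

A & B, A & C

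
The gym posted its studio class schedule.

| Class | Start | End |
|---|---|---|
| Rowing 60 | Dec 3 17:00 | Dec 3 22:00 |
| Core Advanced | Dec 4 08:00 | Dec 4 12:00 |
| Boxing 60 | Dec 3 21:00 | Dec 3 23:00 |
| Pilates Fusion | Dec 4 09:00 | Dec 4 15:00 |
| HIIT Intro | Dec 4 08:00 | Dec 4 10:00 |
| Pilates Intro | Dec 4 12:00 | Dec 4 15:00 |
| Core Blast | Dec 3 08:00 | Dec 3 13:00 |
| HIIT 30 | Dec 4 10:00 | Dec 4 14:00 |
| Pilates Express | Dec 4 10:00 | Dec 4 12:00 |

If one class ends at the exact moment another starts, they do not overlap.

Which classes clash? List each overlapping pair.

Boxing 60 & Rowing 60, Core Advanced & HIIT 30, Core Advanced & HIIT Intro, Core Advanced & Pilates Express, Core Advanced & Pilates Fusion, HIIT 30 & Pilates Express, HIIT 30 & Pilates Fusion, HIIT 30 & Pilates Intro, HIIT Intro & Pilates Fusion, Pilates Express & Pilates Fusion, Pilates Fusion & Pilates Intro

Check each pair: they overlap iff neither finishes before the other starts.
Sorted by start: Core Blast, Rowing 60, Boxing 60, HIIT Intro, Core Advanced, Pilates Fusion, Pilates Express, HIIT 30, Pilates Intro.
Rowing 60 starts after Core Blast ends, so nothing later overlaps Core Blast either.
Boxing 60 starts before Rowing 60 ends → Rowing 60 and Boxing 60 overlap.
HIIT Intro starts after Rowing 60 ends, so nothing later overlaps Rowing 60 either.
HIIT Intro starts after Boxing 60 ends, so nothing later overlaps Boxing 60 either.
Core Advanced starts before HIIT Intro ends → HIIT Intro and Core Advanced overlap.
Pilates Fusion starts before HIIT Intro ends → HIIT Intro and Pilates Fusion overlap.
Pilates Express starts exactly when HIIT Intro ends (back-to-back, no overlap), so nothing later overlaps HIIT Intro either.
Pilates Fusion starts before Core Advanced ends → Core Advanced and Pilates Fusion overlap.
Pilates Express starts before Core Advanced ends → Core Advanced and Pilates Express overlap.
HIIT 30 starts before Core Advanced ends → Core Advanced and HIIT 30 overlap.
Pilates Intro starts exactly when Core Advanced ends (back-to-back, no overlap).
Pilates Express starts before Pilates Fusion ends → Pilates Fusion and Pilates Express overlap.
HIIT 30 starts before Pilates Fusion ends → Pilates Fusion and HIIT 30 overlap.
Pilates Intro starts before Pilates Fusion ends → Pilates Fusion and Pilates Intro overlap.
HIIT 30 starts before Pilates Express ends → Pilates Express and HIIT 30 overlap.
Pilates Intro starts exactly when Pilates Express ends (back-to-back, no overlap).
Pilates Intro starts before HIIT 30 ends → HIIT 30 and Pilates Intro overlap.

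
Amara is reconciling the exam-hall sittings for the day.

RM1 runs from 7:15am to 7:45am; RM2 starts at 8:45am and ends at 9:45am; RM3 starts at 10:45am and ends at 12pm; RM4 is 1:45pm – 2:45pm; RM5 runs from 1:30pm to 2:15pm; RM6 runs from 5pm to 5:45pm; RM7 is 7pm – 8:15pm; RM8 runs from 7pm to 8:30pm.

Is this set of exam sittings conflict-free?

Sorted by start: RM1, RM2, RM3, RM5, RM4, RM6, RM7, RM8.
RM2 starts after RM1 ends; RM1 is clear from here.
RM3 starts after RM2 ends; RM2 is clear from here.
RM5 starts after RM3 ends; RM3 is clear from here.
RM4 starts before RM5 ends → RM5 and RM4 overlap.
That's a conflict, so the schedule is not conflict-free.

No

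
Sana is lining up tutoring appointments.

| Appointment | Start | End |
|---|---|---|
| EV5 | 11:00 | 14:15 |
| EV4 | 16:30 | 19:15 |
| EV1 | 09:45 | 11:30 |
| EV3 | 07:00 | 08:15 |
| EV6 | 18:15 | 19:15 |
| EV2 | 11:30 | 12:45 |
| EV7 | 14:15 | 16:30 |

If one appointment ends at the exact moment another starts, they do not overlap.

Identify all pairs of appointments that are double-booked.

EV1 & EV5, EV2 & EV5, EV4 & EV6

Check each pair: they overlap iff neither finishes before the other starts.
Sorted by start: EV3, EV1, EV5, EV2, EV7, EV4, EV6.
EV1 starts after EV3 ends — done with EV3.
EV5 starts before EV1 ends → EV1 and EV5 overlap.
EV2 starts exactly when EV1 ends (back-to-back, no overlap) — done with EV1.
EV2 starts before EV5 ends → EV5 and EV2 overlap.
EV7 starts exactly when EV5 ends (back-to-back, no overlap) — done with EV5.
EV7 starts after EV2 ends — done with EV2.
EV4 starts exactly when EV7 ends (back-to-back, no overlap) — done with EV7.
EV6 starts before EV4 ends → EV4 and EV6 overlap.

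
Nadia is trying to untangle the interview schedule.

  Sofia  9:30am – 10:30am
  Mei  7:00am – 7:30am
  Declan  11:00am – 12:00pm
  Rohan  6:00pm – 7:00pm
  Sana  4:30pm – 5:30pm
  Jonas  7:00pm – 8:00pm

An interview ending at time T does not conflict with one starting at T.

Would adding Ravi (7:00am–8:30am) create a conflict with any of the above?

Yes — it overlaps Mei

Mei: starts 7:00am before Ravi ends 8:30am, and ends 7:30am after Ravi starts 7:00am → overlap.
Sofia: starts 9:30am at or after Ravi ends 8:30am → clear.
Declan: starts 11:00am at or after Ravi ends 8:30am → clear.
Sana: starts 4:30pm at or after Ravi ends 8:30am → clear.
Rohan: starts 6:00pm at or after Ravi ends 8:30am → clear.
Jonas: starts 7:00pm at or after Ravi ends 8:30am → clear.
Ravi overlaps Mei.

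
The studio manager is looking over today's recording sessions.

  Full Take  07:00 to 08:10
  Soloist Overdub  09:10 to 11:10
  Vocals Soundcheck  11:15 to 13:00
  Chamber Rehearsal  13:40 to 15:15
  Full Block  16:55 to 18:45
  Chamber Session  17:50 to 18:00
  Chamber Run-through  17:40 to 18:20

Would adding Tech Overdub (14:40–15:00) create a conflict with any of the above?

Yes — it overlaps Chamber Rehearsal

Full Take: ends 08:10 at or before Tech Overdub starts 14:40 → clear.
Soloist Overdub: ends 11:10 at or before Tech Overdub starts 14:40 → clear.
Vocals Soundcheck: ends 13:00 at or before Tech Overdub starts 14:40 → clear.
Chamber Rehearsal: starts 13:40 before Tech Overdub ends 15:00, and ends 15:15 after Tech Overdub starts 14:40 → overlap.
Full Block: starts 16:55 at or after Tech Overdub ends 15:00 → clear.
Chamber Run-through: starts 17:40 at or after Tech Overdub ends 15:00 → clear.
Chamber Session: starts 17:50 at or after Tech Overdub ends 15:00 → clear.
Tech Overdub overlaps Chamber Rehearsal.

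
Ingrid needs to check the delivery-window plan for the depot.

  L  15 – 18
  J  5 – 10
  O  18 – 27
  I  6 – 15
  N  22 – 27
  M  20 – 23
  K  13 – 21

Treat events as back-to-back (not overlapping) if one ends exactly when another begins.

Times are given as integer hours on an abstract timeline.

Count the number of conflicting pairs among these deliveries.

8

Sorted by start: J, I, K, L, O, M, N.
I starts before J ends → J and I overlap.
K starts after J ends, so J has no further overlaps.
K starts before I ends → I and K overlap.
L starts exactly when I ends (back-to-back, no overlap), so I has no further overlaps.
L starts before K ends → K and L overlap.
O starts before K ends → K and O overlap.
M starts before K ends → K and M overlap.
N starts after K ends.
O starts exactly when L ends (back-to-back, no overlap), so L has no further overlaps.
M starts before O ends → O and M overlap.
N starts before O ends → O and N overlap.
N starts before M ends → M and N overlap.
Overlapping pairs: I & J, I & K, K & L, K & M, K & O, M & N, M & O, N & O — 8 in total.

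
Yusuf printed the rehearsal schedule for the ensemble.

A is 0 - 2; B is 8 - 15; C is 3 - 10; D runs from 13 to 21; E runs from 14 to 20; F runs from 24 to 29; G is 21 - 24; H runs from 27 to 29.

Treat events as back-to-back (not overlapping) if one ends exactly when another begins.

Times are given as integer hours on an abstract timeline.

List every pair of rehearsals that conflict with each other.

B & C, B & D, B & E, D & E, F & H

Sorted by start: A, C, B, D, E, G, F, H.
C starts after A ends, so nothing later overlaps A either.
B starts before C ends → C and B overlap.
D starts after C ends, so nothing later overlaps C either.
D starts before B ends → B and D overlap.
E starts before B ends → B and E overlap.
G starts after B ends, so nothing later overlaps B either.
E starts before D ends → D and E overlap.
G starts exactly when D ends (back-to-back, no overlap), so nothing later overlaps D either.
G starts after E ends, so nothing later overlaps E either.
F starts exactly when G ends (back-to-back, no overlap), so nothing later overlaps G either.
H starts before F ends → F and H overlap.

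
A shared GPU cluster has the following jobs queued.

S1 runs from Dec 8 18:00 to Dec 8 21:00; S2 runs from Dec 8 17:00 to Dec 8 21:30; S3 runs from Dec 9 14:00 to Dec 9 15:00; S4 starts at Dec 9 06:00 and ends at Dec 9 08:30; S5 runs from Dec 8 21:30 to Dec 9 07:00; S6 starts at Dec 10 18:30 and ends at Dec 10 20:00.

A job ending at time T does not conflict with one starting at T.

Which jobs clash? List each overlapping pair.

S1 & S2, S4 & S5

Sorted by start: S2, S1, S5, S4, S3, S6.
S1 starts before S2 ends → S2 and S1 overlap.
S5 starts exactly when S2 ends (back-to-back, no overlap), so nothing later overlaps S2 either.
S5 starts after S1 ends, so nothing later overlaps S1 either.
S4 starts before S5 ends → S5 and S4 overlap.
S3 starts after S5 ends, so nothing later overlaps S5 either.
S3 starts after S4 ends, so nothing later overlaps S4 either.
S6 starts after S3 ends.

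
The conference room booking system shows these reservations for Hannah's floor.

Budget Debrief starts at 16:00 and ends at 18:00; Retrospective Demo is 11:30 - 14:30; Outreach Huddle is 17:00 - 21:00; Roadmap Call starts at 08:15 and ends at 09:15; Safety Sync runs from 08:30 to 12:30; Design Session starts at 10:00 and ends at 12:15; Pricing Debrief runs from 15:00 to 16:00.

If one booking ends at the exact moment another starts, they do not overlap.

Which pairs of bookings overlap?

Sorted by start: Roadmap Call, Safety Sync, Design Session, Retrospective Demo, Pricing Debrief, Budget Debrief, Outreach Huddle.
Safety Sync starts before Roadmap Call ends → Roadmap Call and Safety Sync overlap.
Design Session starts after Roadmap Call ends — done with Roadmap Call.
Design Session starts before Safety Sync ends → Safety Sync and Design Session overlap.
Retrospective Demo starts before Safety Sync ends → Safety Sync and Retrospective Demo overlap.
Pricing Debrief starts after Safety Sync ends — done with Safety Sync.
Retrospective Demo starts before Design Session ends → Design Session and Retrospective Demo overlap.
Pricing Debrief starts after Design Session ends — done with Design Session.
Pricing Debrief starts after Retrospective Demo ends — done with Retrospective Demo.
Budget Debrief starts exactly when Pricing Debrief ends (back-to-back, no overlap) — done with Pricing Debrief.
Outreach Huddle starts before Budget Debrief ends → Budget Debrief and Outreach Huddle overlap.

Budget Debrief & Outreach Huddle, Design Session & Retrospective Demo, Design Session & Safety Sync, Retrospective Demo & Safety Sync, Roadmap Call & Safety Sync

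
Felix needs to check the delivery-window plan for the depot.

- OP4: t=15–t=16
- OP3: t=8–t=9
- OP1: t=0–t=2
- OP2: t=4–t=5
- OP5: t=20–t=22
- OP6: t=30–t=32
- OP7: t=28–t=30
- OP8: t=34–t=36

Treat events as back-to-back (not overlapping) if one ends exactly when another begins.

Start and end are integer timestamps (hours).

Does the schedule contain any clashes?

No

Check each pair: they overlap iff neither finishes before the other starts.
Sorted by start: OP1, OP2, OP3, OP4, OP5, OP7, OP6, OP8.
OP2 starts after OP1 ends, so nothing later overlaps OP1 either.
OP3 starts after OP2 ends, so nothing later overlaps OP2 either.
OP4 starts after OP3 ends, so nothing later overlaps OP3 either.
OP5 starts after OP4 ends, so nothing later overlaps OP4 either.
OP7 starts after OP5 ends, so nothing later overlaps OP5 either.
OP6 starts exactly when OP7 ends (back-to-back, no overlap), so nothing later overlaps OP7 either.
OP8 starts after OP6 ends.
Every pair is clear; the schedule has no overlaps.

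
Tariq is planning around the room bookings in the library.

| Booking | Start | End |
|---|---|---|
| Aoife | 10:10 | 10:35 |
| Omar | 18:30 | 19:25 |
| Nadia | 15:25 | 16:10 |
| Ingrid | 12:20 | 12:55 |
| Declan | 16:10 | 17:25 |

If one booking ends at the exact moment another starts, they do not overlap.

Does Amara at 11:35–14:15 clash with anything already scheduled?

Yes — it overlaps Ingrid

Aoife: ends 10:35 at or before Amara starts 11:35 → clear.
Ingrid: starts 12:20 before Amara ends 14:15, and ends 12:55 after Amara starts 11:35 → overlap.
Nadia: starts 15:25 at or after Amara ends 14:15 → clear.
Declan: starts 16:10 at or after Amara ends 14:15 → clear.
Omar: starts 18:30 at or after Amara ends 14:15 → clear.
Amara overlaps Ingrid.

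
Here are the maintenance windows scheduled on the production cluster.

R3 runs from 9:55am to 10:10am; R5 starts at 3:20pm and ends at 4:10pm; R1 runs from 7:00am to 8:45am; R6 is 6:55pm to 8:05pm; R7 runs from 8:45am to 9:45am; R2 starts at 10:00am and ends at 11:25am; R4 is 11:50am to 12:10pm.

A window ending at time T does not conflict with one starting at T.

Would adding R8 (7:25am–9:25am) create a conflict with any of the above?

Yes — it overlaps R1, R7

R1: starts 7:00am before R8 ends 9:25am, and ends 8:45am after R8 starts 7:25am → overlap.
R7: starts 8:45am before R8 ends 9:25am, and ends 9:45am after R8 starts 7:25am → overlap.
R3: starts 9:55am at or after R8 ends 9:25am → clear.
R2: starts 10:00am at or after R8 ends 9:25am → clear.
R4: starts 11:50am at or after R8 ends 9:25am → clear.
R5: starts 3:20pm at or after R8 ends 9:25am → clear.
R6: starts 6:55pm at or after R8 ends 9:25am → clear.
R8 overlaps R1, R7.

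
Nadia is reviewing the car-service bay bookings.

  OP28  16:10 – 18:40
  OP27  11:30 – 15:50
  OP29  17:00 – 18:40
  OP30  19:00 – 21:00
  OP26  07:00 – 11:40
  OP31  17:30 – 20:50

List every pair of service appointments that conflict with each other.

OP26 & OP27, OP28 & OP29, OP28 & OP31, OP29 & OP31, OP30 & OP31

Check each pair: they overlap iff neither finishes before the other starts.
Sorted by start: OP26, OP27, OP28, OP29, OP31, OP30.
OP27 starts before OP26 ends → OP26 and OP27 overlap.
OP28 starts after OP26 ends, so nothing later overlaps OP26 either.
OP28 starts after OP27 ends, so nothing later overlaps OP27 either.
OP29 starts before OP28 ends → OP28 and OP29 overlap.
OP31 starts before OP28 ends → OP28 and OP31 overlap.
OP30 starts after OP28 ends.
OP31 starts before OP29 ends → OP29 and OP31 overlap.
OP30 starts after OP29 ends.
OP30 starts before OP31 ends → OP31 and OP30 overlap.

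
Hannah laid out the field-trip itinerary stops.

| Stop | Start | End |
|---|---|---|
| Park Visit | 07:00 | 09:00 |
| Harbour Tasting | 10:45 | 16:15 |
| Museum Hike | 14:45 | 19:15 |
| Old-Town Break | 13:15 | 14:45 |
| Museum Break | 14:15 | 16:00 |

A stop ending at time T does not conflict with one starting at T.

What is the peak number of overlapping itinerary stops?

Sweep the timeline, counting +1 at each start and −1 at each end (ends before starts at a tie):
07:00 start Park Visit → 1
09:00 end Park Visit → 0
10:45 start Harbour Tasting → 1
13:15 start Old-Town Break → 2
14:15 start Museum Break → 3
14:45 end Old-Town Break → 2
14:45 start Museum Hike → 3
16:00 end Museum Break → 2
16:15 end Harbour Tasting → 1
19:15 end Museum Hike → 0
Peak is 3, at 14:15 (Harbour Tasting, Museum Break, Old-Town Break).

3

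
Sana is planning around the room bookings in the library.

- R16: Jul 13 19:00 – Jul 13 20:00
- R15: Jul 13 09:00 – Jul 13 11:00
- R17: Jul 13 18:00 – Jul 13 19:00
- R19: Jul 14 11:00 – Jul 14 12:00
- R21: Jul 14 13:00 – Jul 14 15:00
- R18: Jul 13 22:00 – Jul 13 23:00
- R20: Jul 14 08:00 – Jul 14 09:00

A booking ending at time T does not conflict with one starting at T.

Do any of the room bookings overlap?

No

Sorted by start: R15, R17, R16, R18, R20, R19, R21.
R17 starts after R15 ends, so R15 has no further overlaps.
R16 starts exactly when R17 ends (back-to-back, no overlap), so R17 has no further overlaps.
R18 starts after R16 ends, so R16 has no further overlaps.
R20 starts after R18 ends, so R18 has no further overlaps.
R19 starts after R20 ends, so R20 has no further overlaps.
R21 starts after R19 ends.
Every pair is clear; the schedule has no overlaps.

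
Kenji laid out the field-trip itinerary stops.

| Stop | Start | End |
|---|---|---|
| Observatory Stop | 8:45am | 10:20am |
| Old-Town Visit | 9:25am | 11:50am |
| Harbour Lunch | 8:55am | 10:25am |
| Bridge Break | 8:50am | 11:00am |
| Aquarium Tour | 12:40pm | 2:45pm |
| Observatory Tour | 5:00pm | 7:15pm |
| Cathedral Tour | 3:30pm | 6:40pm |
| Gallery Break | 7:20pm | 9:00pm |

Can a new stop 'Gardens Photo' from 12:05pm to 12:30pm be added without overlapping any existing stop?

Yes — the slot is free

Observatory Stop: ends 10:20am at or before Gardens Photo starts 12:05pm → clear.
Bridge Break: ends 11:00am at or before Gardens Photo starts 12:05pm → clear.
Harbour Lunch: ends 10:25am at or before Gardens Photo starts 12:05pm → clear.
Old-Town Visit: ends 11:50am at or before Gardens Photo starts 12:05pm → clear.
Aquarium Tour: starts 12:40pm at or after Gardens Photo ends 12:30pm → clear.
Cathedral Tour: starts 3:30pm at or after Gardens Photo ends 12:30pm → clear.
Observatory Tour: starts 5:00pm at or after Gardens Photo ends 12:30pm → clear.
Gallery Break: starts 7:20pm at or after Gardens Photo ends 12:30pm → clear.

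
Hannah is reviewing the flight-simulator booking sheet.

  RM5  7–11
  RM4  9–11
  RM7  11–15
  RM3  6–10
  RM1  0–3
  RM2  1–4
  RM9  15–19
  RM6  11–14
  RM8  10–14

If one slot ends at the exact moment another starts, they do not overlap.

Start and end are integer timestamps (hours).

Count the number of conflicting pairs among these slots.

9

Sorted by start: RM1, RM2, RM3, RM5, RM4, RM8, RM6, RM7, RM9.
RM2 starts before RM1 ends → RM1 and RM2 overlap.
RM3 starts after RM1 ends, so RM1 has no further overlaps.
RM3 starts after RM2 ends, so RM2 has no further overlaps.
RM5 starts before RM3 ends → RM3 and RM5 overlap.
RM4 starts before RM3 ends → RM3 and RM4 overlap.
RM8 starts exactly when RM3 ends (back-to-back, no overlap), so RM3 has no further overlaps.
RM4 starts before RM5 ends → RM5 and RM4 overlap.
RM8 starts before RM5 ends → RM5 and RM8 overlap.
RM6 starts exactly when RM5 ends (back-to-back, no overlap), so RM5 has no further overlaps.
RM8 starts before RM4 ends → RM4 and RM8 overlap.
RM6 starts exactly when RM4 ends (back-to-back, no overlap), so RM4 has no further overlaps.
RM6 starts before RM8 ends → RM8 and RM6 overlap.
RM7 starts before RM8 ends → RM8 and RM7 overlap.
RM9 starts after RM8 ends.
RM7 starts before RM6 ends → RM6 and RM7 overlap.
RM9 starts after RM6 ends.
RM9 starts exactly when RM7 ends (back-to-back, no overlap).
Overlapping pairs: RM1 & RM2, RM3 & RM4, RM3 & RM5, RM4 & RM5, RM4 & RM8, RM5 & RM8, RM6 & RM7, RM6 & RM8, RM7 & RM8 — 9 in total.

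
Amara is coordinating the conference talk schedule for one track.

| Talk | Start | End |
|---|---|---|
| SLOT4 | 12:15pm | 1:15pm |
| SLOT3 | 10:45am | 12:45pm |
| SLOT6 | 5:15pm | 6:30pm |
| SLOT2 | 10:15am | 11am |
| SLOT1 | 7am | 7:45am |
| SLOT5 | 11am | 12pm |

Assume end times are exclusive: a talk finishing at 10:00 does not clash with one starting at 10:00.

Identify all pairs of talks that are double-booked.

SLOT2 & SLOT3, SLOT3 & SLOT4, SLOT3 & SLOT5

Sorted by start: SLOT1, SLOT2, SLOT3, SLOT5, SLOT4, SLOT6.
SLOT2 starts after SLOT1 ends — done with SLOT1.
SLOT3 starts before SLOT2 ends → SLOT2 and SLOT3 overlap.
SLOT5 starts exactly when SLOT2 ends (back-to-back, no overlap) — done with SLOT2.
SLOT5 starts before SLOT3 ends → SLOT3 and SLOT5 overlap.
SLOT4 starts before SLOT3 ends → SLOT3 and SLOT4 overlap.
SLOT6 starts after SLOT3 ends.
SLOT4 starts after SLOT5 ends — done with SLOT5.
SLOT6 starts after SLOT4 ends.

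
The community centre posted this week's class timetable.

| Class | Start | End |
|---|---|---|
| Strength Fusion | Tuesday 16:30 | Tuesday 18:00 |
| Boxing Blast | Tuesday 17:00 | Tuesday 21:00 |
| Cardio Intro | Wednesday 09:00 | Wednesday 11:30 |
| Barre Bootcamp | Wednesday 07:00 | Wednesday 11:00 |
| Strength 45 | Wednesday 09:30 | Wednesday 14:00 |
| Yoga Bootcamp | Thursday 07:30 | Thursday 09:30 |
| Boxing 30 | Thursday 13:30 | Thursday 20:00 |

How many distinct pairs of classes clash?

4

Sorted by start: Strength Fusion, Boxing Blast, Barre Bootcamp, Cardio Intro, Strength 45, Yoga Bootcamp, Boxing 30.
Boxing Blast starts before Strength Fusion ends → Strength Fusion and Boxing Blast overlap.
Barre Bootcamp starts after Strength Fusion ends, so Strength Fusion has no further overlaps.
Barre Bootcamp starts after Boxing Blast ends, so Boxing Blast has no further overlaps.
Cardio Intro starts before Barre Bootcamp ends → Barre Bootcamp and Cardio Intro overlap.
Strength 45 starts before Barre Bootcamp ends → Barre Bootcamp and Strength 45 overlap.
Yoga Bootcamp starts after Barre Bootcamp ends, so Barre Bootcamp has no further overlaps.
Strength 45 starts before Cardio Intro ends → Cardio Intro and Strength 45 overlap.
Yoga Bootcamp starts after Cardio Intro ends, so Cardio Intro has no further overlaps.
Yoga Bootcamp starts after Strength 45 ends, so Strength 45 has no further overlaps.
Boxing 30 starts after Yoga Bootcamp ends.
Overlapping pairs: Barre Bootcamp & Cardio Intro, Barre Bootcamp & Strength 45, Boxing Blast & Strength Fusion, Cardio Intro & Strength 45 — 4 in total.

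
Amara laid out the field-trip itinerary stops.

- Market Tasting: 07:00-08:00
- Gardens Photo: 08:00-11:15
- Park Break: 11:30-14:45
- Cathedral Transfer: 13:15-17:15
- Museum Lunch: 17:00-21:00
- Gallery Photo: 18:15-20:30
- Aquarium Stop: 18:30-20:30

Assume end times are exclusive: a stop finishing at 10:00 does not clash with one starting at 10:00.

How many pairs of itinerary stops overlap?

5

Sorted by start: Market Tasting, Gardens Photo, Park Break, Cathedral Transfer, Museum Lunch, Gallery Photo, Aquarium Stop.
Gardens Photo starts exactly when Market Tasting ends (back-to-back, no overlap) — done with Market Tasting.
Park Break starts after Gardens Photo ends — done with Gardens Photo.
Cathedral Transfer starts before Park Break ends → Park Break and Cathedral Transfer overlap.
Museum Lunch starts after Park Break ends — done with Park Break.
Museum Lunch starts before Cathedral Transfer ends → Cathedral Transfer and Museum Lunch overlap.
Gallery Photo starts after Cathedral Transfer ends — done with Cathedral Transfer.
Gallery Photo starts before Museum Lunch ends → Museum Lunch and Gallery Photo overlap.
Aquarium Stop starts before Museum Lunch ends → Museum Lunch and Aquarium Stop overlap.
Aquarium Stop starts before Gallery Photo ends → Gallery Photo and Aquarium Stop overlap.
Overlapping pairs: Aquarium Stop & Gallery Photo, Aquarium Stop & Museum Lunch, Cathedral Transfer & Museum Lunch, Cathedral Transfer & Park Break, Gallery Photo & Museum Lunch — 5 in total.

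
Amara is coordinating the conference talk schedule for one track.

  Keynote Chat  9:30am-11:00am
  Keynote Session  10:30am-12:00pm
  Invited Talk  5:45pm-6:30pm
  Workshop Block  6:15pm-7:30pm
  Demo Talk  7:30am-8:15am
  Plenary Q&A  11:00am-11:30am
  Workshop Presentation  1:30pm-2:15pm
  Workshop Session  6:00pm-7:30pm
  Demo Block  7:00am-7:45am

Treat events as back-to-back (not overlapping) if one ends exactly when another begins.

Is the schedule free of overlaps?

No

Sorted by start: Demo Block, Demo Talk, Keynote Chat, Keynote Session, Plenary Q&A, Workshop Presentation, Invited Talk, Workshop Session, Workshop Block.
Demo Talk starts before Demo Block ends → Demo Block and Demo Talk overlap.
That's a conflict, so the schedule is not conflict-free.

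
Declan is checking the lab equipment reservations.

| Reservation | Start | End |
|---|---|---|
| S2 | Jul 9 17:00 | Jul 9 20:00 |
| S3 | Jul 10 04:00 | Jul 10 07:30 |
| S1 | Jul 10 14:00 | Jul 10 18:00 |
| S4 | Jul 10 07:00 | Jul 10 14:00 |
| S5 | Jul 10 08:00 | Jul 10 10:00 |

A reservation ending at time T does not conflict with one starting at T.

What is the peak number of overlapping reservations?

2

Sweep the timeline, counting +1 at each start and −1 at each end (ends before starts at a tie):
Jul 9 17:00 start S2 → 1
Jul 9 20:00 end S2 → 0
Jul 10 04:00 start S3 → 1
Jul 10 07:00 start S4 → 2
Jul 10 07:30 end S3 → 1
Jul 10 08:00 start S5 → 2
Jul 10 10:00 end S5 → 1
Jul 10 14:00 end S4 → 0
Jul 10 14:00 start S1 → 1
Jul 10 18:00 end S1 → 0
Peak is 2, at Jul 10 07:00 (S3, S4).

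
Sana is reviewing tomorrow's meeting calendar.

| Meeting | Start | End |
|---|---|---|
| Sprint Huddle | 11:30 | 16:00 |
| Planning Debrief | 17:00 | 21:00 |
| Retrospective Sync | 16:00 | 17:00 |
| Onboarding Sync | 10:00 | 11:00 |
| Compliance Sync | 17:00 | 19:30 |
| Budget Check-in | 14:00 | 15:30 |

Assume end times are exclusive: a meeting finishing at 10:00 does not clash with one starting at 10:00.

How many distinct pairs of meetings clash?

2

Sorted by start: Onboarding Sync, Sprint Huddle, Budget Check-in, Retrospective Sync, Compliance Sync, Planning Debrief.
Sprint Huddle starts after Onboarding Sync ends; Onboarding Sync is clear from here.
Budget Check-in starts before Sprint Huddle ends → Sprint Huddle and Budget Check-in overlap.
Retrospective Sync starts exactly when Sprint Huddle ends (back-to-back, no overlap); Sprint Huddle is clear from here.
Retrospective Sync starts after Budget Check-in ends; Budget Check-in is clear from here.
Compliance Sync starts exactly when Retrospective Sync ends (back-to-back, no overlap); Retrospective Sync is clear from here.
Planning Debrief starts before Compliance Sync ends → Compliance Sync and Planning Debrief overlap.
Overlapping pairs: Budget Check-in & Sprint Huddle, Compliance Sync & Planning Debrief — 2 in total.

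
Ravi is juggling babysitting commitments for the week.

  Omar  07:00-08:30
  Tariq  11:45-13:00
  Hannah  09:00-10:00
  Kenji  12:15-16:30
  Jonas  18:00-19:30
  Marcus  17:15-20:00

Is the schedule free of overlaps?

Check each pair: they overlap iff neither finishes before the other starts.
Sorted by start: Omar, Hannah, Tariq, Kenji, Marcus, Jonas.
Hannah starts after Omar ends, so Omar has no further overlaps.
Tariq starts after Hannah ends, so Hannah has no further overlaps.
Kenji starts before Tariq ends → Tariq and Kenji overlap.
That's a conflict, so the schedule is not conflict-free.

No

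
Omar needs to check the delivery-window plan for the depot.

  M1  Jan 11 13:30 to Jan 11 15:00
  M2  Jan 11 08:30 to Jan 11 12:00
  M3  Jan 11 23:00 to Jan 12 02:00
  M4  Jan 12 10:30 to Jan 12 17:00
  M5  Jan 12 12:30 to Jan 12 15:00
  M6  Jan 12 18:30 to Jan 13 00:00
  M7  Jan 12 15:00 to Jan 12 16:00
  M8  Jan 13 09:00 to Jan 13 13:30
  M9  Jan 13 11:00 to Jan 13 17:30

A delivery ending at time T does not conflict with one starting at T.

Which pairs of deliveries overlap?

Two intervals overlap when each starts before the other ends.
Sorted by start: M2, M1, M3, M4, M5, M7, M6, M8, M9.
M1 starts after M2 ends, so nothing later overlaps M2 either.
M3 starts after M1 ends, so nothing later overlaps M1 either.
M4 starts after M3 ends, so nothing later overlaps M3 either.
M5 starts before M4 ends → M4 and M5 overlap.
M7 starts before M4 ends → M4 and M7 overlap.
M6 starts after M4 ends, so nothing later overlaps M4 either.
M7 starts exactly when M5 ends (back-to-back, no overlap), so nothing later overlaps M5 either.
M6 starts after M7 ends, so nothing later overlaps M7 either.
M8 starts after M6 ends, so nothing later overlaps M6 either.
M9 starts before M8 ends → M8 and M9 overlap.

M4 & M5, M4 & M7, M8 & M9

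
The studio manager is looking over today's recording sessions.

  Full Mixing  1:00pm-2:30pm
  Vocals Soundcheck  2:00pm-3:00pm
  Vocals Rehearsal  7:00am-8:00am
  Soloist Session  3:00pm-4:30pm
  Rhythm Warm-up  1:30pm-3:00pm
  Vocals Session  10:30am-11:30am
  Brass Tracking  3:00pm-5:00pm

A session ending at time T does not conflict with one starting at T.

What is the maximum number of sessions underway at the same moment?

3

Sweep the timeline, counting +1 at each start and −1 at each end (ends before starts at a tie):
7:00am start Vocals Rehearsal → 1
8:00am end Vocals Rehearsal → 0
10:30am start Vocals Session → 1
11:30am end Vocals Session → 0
1:00pm start Full Mixing → 1
1:30pm start Rhythm Warm-up → 2
2:00pm start Vocals Soundcheck → 3
2:30pm end Full Mixing → 2
3:00pm end Rhythm Warm-up → 1
3:00pm end Vocals Soundcheck → 0
3:00pm start Brass Tracking → 1
3:00pm start Soloist Session → 2
4:30pm end Soloist Session → 1
5:00pm end Brass Tracking → 0
Peak is 3, at 2:00pm (Full Mixing, Rhythm Warm-up, Vocals Soundcheck).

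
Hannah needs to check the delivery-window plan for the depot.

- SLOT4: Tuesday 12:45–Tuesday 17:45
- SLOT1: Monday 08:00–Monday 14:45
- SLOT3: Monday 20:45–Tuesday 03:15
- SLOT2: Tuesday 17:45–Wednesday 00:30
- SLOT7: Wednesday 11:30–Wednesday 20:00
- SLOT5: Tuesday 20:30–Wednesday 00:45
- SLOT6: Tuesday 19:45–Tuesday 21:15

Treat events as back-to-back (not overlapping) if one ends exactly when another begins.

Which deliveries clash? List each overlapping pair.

Two intervals overlap when each starts before the other ends.
Sorted by start: SLOT1, SLOT3, SLOT4, SLOT2, SLOT6, SLOT5, SLOT7.
SLOT3 starts after SLOT1 ends; SLOT1 is clear from here.
SLOT4 starts after SLOT3 ends; SLOT3 is clear from here.
SLOT2 starts exactly when SLOT4 ends (back-to-back, no overlap); SLOT4 is clear from here.
SLOT6 starts before SLOT2 ends → SLOT2 and SLOT6 overlap.
SLOT5 starts before SLOT2 ends → SLOT2 and SLOT5 overlap.
SLOT7 starts after SLOT2 ends.
SLOT5 starts before SLOT6 ends → SLOT6 and SLOT5 overlap.
SLOT7 starts after SLOT6 ends.
SLOT7 starts after SLOT5 ends.

SLOT2 & SLOT5, SLOT2 & SLOT6, SLOT5 & SLOT6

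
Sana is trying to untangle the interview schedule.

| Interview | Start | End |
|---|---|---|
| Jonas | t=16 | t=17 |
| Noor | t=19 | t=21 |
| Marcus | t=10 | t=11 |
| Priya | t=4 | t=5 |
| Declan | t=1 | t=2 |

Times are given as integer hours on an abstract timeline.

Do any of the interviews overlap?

No

Sorted by start: Declan, Priya, Marcus, Jonas, Noor.
Priya starts after Declan ends, so Declan has no further overlaps.
Marcus starts after Priya ends, so Priya has no further overlaps.
Jonas starts after Marcus ends, so Marcus has no further overlaps.
Noor starts after Jonas ends.
Every pair is clear; the schedule has no overlaps.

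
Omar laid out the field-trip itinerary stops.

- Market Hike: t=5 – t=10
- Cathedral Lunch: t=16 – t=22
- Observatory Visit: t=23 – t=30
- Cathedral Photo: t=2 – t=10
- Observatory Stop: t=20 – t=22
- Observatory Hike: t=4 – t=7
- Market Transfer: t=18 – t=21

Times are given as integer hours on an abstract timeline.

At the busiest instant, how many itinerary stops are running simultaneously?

Sweep the timeline, counting +1 at each start and −1 at each end (ends before starts at a tie):
t=2 start Cathedral Photo → 1
t=4 start Observatory Hike → 2
t=5 start Market Hike → 3
t=7 end Observatory Hike → 2
t=10 end Cathedral Photo → 1
t=10 end Market Hike → 0
t=16 start Cathedral Lunch → 1
t=18 start Market Transfer → 2
t=20 start Observatory Stop → 3
t=21 end Market Transfer → 2
t=22 end Cathedral Lunch → 1
t=22 end Observatory Stop → 0
t=23 start Observatory Visit → 1
t=30 end Observatory Visit → 0
Peak is 3, at t=5 (Cathedral Photo, Market Hike, Observatory Hike).

3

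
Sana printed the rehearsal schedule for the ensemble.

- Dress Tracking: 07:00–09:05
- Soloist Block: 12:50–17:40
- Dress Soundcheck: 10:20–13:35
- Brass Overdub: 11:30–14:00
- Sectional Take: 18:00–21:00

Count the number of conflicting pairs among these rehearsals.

Sorted by start: Dress Tracking, Dress Soundcheck, Brass Overdub, Soloist Block, Sectional Take.
Dress Soundcheck starts after Dress Tracking ends, so nothing later overlaps Dress Tracking either.
Brass Overdub starts before Dress Soundcheck ends → Dress Soundcheck and Brass Overdub overlap.
Soloist Block starts before Dress Soundcheck ends → Dress Soundcheck and Soloist Block overlap.
Sectional Take starts after Dress Soundcheck ends.
Soloist Block starts before Brass Overdub ends → Brass Overdub and Soloist Block overlap.
Sectional Take starts after Brass Overdub ends.
Sectional Take starts after Soloist Block ends.
Overlapping pairs: Brass Overdub & Dress Soundcheck, Brass Overdub & Soloist Block, Dress Soundcheck & Soloist Block — 3 in total.

3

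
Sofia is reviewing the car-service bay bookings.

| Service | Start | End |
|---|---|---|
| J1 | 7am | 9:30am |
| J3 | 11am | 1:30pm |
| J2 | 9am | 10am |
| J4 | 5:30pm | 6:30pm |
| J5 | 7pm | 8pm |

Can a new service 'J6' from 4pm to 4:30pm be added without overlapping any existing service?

J1: ends 9:30am at or before J6 starts 4pm → clear.
J2: ends 10am at or before J6 starts 4pm → clear.
J3: ends 1:30pm at or before J6 starts 4pm → clear.
J4: starts 5:30pm at or after J6 ends 4:30pm → clear.
J5: starts 7pm at or after J6 ends 4:30pm → clear.

Yes — the slot is free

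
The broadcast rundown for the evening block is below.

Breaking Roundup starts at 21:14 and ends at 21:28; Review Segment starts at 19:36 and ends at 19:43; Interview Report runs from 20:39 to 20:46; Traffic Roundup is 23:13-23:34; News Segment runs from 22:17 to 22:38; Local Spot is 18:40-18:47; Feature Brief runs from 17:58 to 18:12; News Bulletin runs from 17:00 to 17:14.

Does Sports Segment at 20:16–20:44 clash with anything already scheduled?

News Bulletin: ends 17:14 at or before Sports Segment starts 20:16 → clear.
Feature Brief: ends 18:12 at or before Sports Segment starts 20:16 → clear.
Local Spot: ends 18:47 at or before Sports Segment starts 20:16 → clear.
Review Segment: ends 19:43 at or before Sports Segment starts 20:16 → clear.
Interview Report: starts 20:39 before Sports Segment ends 20:44, and ends 20:46 after Sports Segment starts 20:16 → overlap.
Breaking Roundup: starts 21:14 at or after Sports Segment ends 20:44 → clear.
News Segment: starts 22:17 at or after Sports Segment ends 20:44 → clear.
Traffic Roundup: starts 23:13 at or after Sports Segment ends 20:44 → clear.
Sports Segment overlaps Interview Report.

Yes — it overlaps Interview Report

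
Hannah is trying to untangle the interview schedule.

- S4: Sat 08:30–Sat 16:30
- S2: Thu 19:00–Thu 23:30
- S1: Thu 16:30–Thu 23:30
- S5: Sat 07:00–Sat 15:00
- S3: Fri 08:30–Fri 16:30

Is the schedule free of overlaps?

No

Check each pair: they overlap iff neither finishes before the other starts.
Sorted by start: S1, S2, S3, S5, S4.
S2 starts before S1 ends → S1 and S2 overlap.
That's a conflict, so the schedule is not conflict-free.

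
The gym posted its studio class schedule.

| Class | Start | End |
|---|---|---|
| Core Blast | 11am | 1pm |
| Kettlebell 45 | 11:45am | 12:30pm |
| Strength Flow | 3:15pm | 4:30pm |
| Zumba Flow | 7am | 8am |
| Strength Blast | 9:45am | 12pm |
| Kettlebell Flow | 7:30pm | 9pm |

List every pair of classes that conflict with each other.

Core Blast & Kettlebell 45, Core Blast & Strength Blast, Kettlebell 45 & Strength Blast

Check each pair: they overlap iff neither finishes before the other starts.
Sorted by start: Zumba Flow, Strength Blast, Core Blast, Kettlebell 45, Strength Flow, Kettlebell Flow.
Strength Blast starts after Zumba Flow ends, so nothing later overlaps Zumba Flow either.
Core Blast starts before Strength Blast ends → Strength Blast and Core Blast overlap.
Kettlebell 45 starts before Strength Blast ends → Strength Blast and Kettlebell 45 overlap.
Strength Flow starts after Strength Blast ends, so nothing later overlaps Strength Blast either.
Kettlebell 45 starts before Core Blast ends → Core Blast and Kettlebell 45 overlap.
Strength Flow starts after Core Blast ends, so nothing later overlaps Core Blast either.
Strength Flow starts after Kettlebell 45 ends, so nothing later overlaps Kettlebell 45 either.
Kettlebell Flow starts after Strength Flow ends.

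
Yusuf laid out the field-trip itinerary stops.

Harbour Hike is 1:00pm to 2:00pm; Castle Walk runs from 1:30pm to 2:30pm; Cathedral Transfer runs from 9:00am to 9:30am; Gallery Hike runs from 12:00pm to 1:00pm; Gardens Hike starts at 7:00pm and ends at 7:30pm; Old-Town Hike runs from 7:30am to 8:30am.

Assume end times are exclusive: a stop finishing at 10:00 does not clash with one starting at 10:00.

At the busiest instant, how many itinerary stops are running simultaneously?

Walk through starts and ends in time order (an end at T is processed before a start at T):
7:30am start Old-Town Hike → 1
8:30am end Old-Town Hike → 0
9:00am start Cathedral Transfer → 1
9:30am end Cathedral Transfer → 0
12:00pm start Gallery Hike → 1
1:00pm end Gallery Hike → 0
1:00pm start Harbour Hike → 1
1:30pm start Castle Walk → 2
2:00pm end Harbour Hike → 1
2:30pm end Castle Walk → 0
7:00pm start Gardens Hike → 1
7:30pm end Gardens Hike → 0
Peak is 2, at 1:30pm (Castle Walk, Harbour Hike).

2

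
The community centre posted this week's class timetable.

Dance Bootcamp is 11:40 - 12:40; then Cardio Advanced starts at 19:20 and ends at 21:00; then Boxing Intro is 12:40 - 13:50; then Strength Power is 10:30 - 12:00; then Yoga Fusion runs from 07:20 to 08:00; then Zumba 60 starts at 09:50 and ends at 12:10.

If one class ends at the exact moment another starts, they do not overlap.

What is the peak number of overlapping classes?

3

Sort all start/end points and keep a running count:
07:20 start Yoga Fusion → 1
08:00 end Yoga Fusion → 0
09:50 start Zumba 60 → 1
10:30 start Strength Power → 2
11:40 start Dance Bootcamp → 3
12:00 end Strength Power → 2
12:10 end Zumba 60 → 1
12:40 end Dance Bootcamp → 0
12:40 start Boxing Intro → 1
13:50 end Boxing Intro → 0
19:20 start Cardio Advanced → 1
21:00 end Cardio Advanced → 0
Peak is 3, at 11:40 (Dance Bootcamp, Strength Power, Zumba 60).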